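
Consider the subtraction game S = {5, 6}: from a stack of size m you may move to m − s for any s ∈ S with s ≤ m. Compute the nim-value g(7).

1

Compute g(0), g(1), … for moves {5, 6}:
k:     0  1  2  3  4  5  6  7
g(k):  0  0  0  0  0  1  1  1
So g(7) = 1.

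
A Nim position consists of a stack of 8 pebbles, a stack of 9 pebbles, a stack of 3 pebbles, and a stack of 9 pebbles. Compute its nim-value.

11

Nim-sum: 8 ^ 9 ^ 3 ^ 9 = 11.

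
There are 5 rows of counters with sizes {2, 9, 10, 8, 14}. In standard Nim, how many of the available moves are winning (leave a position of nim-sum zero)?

1

Compute the nim-sum pairwise:
2 ^ 9 = 11
11 ^ 10 = 1
1 ^ 8 = 9
9 ^ 14 = 7
The overall nim-sum is X = 7. A row of size p has a winning move iff p XOR X < p (reduce it to p XOR X).
  2: 2 XOR 7 = 5 ≥ 2 — no move.
  9: 9 XOR 7 = 14 ≥ 9 — no move.
  10: 10 XOR 7 = 13 ≥ 10 — no move.
  8: 8 XOR 7 = 15 ≥ 8 — no move.
  14: 14 XOR 7 = 9 < 14 — winning move (to 9).
That gives 1 winning move.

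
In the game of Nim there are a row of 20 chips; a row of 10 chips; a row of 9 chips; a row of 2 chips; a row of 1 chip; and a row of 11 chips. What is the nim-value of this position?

31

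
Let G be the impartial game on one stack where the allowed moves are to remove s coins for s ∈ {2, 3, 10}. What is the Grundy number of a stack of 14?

Compute g(0), g(1), … for moves {2, 3, 10}:
k:     0  1  2  3  4  5  6  7  8  9 10 11 12 13 14
g(k):  0  0  1  1  2  0  0  1  1  2  2  3  0  0  1
So g(14) = 1.

1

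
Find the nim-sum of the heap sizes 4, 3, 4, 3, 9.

9

Nim-sum: 4 XOR 3 XOR 4 XOR 3 XOR 9 = 9.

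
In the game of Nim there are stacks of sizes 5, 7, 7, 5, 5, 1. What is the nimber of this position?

4

Bitwise XOR of the heap sizes:
  101  (5)
  111  (7)
  111  (7)
  101  (5)
  101  (5)
  001  (1)
  ---
  100  (4)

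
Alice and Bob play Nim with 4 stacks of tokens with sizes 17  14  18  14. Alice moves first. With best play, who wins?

Compute the nim-sum pairwise:
17 XOR 14 = 31
31 XOR 18 = 13
13 XOR 14 = 3
The nim-sum is 3 ≠ 0, so this is an N-position: the player to move can win; Alice has a winning move.

Alice wins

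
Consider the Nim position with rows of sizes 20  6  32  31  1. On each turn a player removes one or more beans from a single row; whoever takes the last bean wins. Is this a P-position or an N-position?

Bitwise XOR of the heap sizes:
  010100  (20)
  000110  (6)
  100000  (32)
  011111  (31)
  000001  (1)
  ------
  101100  (44)
The nim-sum is 44 ≠ 0, so this is an N-position: the player to move can win.

N-position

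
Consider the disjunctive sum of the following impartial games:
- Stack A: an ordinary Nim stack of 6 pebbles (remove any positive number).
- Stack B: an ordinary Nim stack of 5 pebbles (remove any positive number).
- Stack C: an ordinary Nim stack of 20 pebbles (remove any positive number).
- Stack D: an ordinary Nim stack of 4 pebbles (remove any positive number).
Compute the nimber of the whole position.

Stack A is a plain Nim stack of size 6, so its Grundy value is 6.
Stack B is a plain Nim stack of size 5, so its Grundy value is 5.
Stack C is a plain Nim stack of size 20, so its Grundy value is 20.
Stack D is a plain Nim stack of size 4, so its Grundy value is 4.
The value of a disjunctive sum is the nim-sum of the parts.
Combined value = 6 XOR 5 XOR 20 XOR 4 = 19.

19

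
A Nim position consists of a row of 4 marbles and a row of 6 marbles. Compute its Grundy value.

2

Nim-sum: 4 ⊕ 6 = 2.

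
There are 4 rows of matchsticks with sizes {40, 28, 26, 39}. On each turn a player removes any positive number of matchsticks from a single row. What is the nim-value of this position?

9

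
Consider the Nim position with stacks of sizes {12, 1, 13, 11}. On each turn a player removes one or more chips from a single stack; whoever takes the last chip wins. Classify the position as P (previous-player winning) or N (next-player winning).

N-position

Nim-sum: 12 ^ 1 ^ 13 ^ 11 = 11.
The nim-sum is 11 ≠ 0, so this is an N-position: the player to move can win.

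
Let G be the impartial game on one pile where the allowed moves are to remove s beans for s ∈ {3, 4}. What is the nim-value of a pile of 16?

Compute g(0), g(1), … for moves {3, 4}:
k:     0  1  2  3  4  5  6  7  8  9 10 11 12 13 14 15 16
g(k):  0  0  0  1  1  1  2  0  0  0  1  1  1  2  0  0  0
So g(16) = 0.

0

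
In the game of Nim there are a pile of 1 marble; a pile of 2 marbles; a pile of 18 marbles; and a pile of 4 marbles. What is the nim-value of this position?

Compute the nim-sum pairwise:
1 XOR 2 = 3
3 XOR 18 = 17
17 XOR 4 = 21

21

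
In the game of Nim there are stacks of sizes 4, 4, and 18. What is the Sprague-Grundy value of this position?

18

Nim-sum: 4 ^ 4 ^ 18 = 18.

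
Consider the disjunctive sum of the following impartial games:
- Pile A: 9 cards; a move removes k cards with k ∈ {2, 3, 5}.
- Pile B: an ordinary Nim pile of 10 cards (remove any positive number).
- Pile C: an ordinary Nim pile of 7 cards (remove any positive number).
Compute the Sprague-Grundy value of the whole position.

For pile A, compute g(0), g(1), … with moves {2, 3, 5}:
k:     0  1  2  3  4  5  6  7  8  9
g(k):  0  0  1  1  2  2  3  0  0  1
So g(9) = 1.
Pile B is a plain Nim pile of size 10, so its Grundy value is 10.
Pile C is a plain Nim pile of size 7, so its Grundy value is 7.
The value of a disjunctive sum is the nim-sum of the parts.
Combined value = 1 XOR 10 XOR 7 = 12.

12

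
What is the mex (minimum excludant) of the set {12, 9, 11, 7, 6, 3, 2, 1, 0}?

The values 0, 1, 2, 3 are all present; 4 is the first non-negative integer missing from the set.

4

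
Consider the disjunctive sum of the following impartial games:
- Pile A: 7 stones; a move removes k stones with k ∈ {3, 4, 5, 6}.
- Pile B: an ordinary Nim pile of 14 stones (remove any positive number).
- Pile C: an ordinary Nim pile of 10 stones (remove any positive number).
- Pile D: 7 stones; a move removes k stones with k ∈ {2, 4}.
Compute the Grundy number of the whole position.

6

For pile A, compute g(0), g(1), … with moves {3, 4, 5, 6}:
g(0) = mex{} = 0
g(1) = mex{} = 0
g(2) = mex{} = 0
g(3) = mex{0} = 1
g(4) = mex{0} = 1
g(5) = mex{0} = 1
g(6) = mex{0,1} = 2
g(7) = mex{0,1} = 2
So g(7) = 2.
Pile B is a plain Nim pile of size 14, so its Grundy value is 14.
Pile C is a plain Nim pile of size 10, so its Grundy value is 10.
For pile D, compute g(0), g(1), … with moves {2, 4}:
g(0) = mex{} = 0
g(1) = mex{} = 0
g(2) = mex{0} = 1
g(3) = mex{0} = 1
g(4) = mex{0,1} = 2
g(5) = mex{0,1} = 2
g(6) = mex{1,2} = 0
g(7) = mex{1,2} = 0
So g(7) = 0.
By the Sprague-Grundy theorem, the Grundy value of a sum of independent games is the XOR of the component values.
Combined value = 2 XOR 14 XOR 10 XOR 0 = 6.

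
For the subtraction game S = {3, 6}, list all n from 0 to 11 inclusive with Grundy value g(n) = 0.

0, 1, 2, 9, 10, 11

Build the Grundy sequence with g(k) = mex{g(k−s) : s ∈ {3, 6}, s ≤ k}:
k:     0  1  2  3  4  5  6  7  8  9 10 11
g(k):  0  0  0  1  1  1  2  2  2  0  0  0
The P-positions (g = 0) in 0..11 are 0, 1, 2, 9, 10, 11.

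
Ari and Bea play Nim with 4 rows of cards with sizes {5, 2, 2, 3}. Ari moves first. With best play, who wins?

Ari wins

Nim-sum: 5 XOR 2 XOR 2 XOR 3 = 6.
The nim-sum is 6 ≠ 0, so this is an N-position: the player to move can win; Ari has a winning move.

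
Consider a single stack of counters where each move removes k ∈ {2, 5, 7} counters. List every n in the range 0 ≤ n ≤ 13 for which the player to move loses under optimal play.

0, 1, 4, 10, 13

Build the Grundy sequence with g(k) = mex{g(k−s) : s ∈ {2, 5, 7}, s ≤ k}:
k:     0  1  2  3  4  5  6  7  8  9 10 11 12 13
g(k):  0  0  1  1  0  2  1  3  2  2  0  3  1  0
The P-positions (g = 0) in 0..13 are 0, 1, 4, 10, 13.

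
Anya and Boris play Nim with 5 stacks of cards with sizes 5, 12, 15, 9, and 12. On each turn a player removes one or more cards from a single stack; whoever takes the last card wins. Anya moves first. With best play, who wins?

In binary:
  0101  (5)
  1100  (12)
  1111  (15)
  1001  (9)
  1100  (12)
  ----
  0011  (3)
The nim-sum is 3 ≠ 0, so this is an N-position: the player to move can win; Anya has a winning move.

Anya wins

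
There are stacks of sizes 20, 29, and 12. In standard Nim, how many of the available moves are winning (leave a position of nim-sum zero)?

3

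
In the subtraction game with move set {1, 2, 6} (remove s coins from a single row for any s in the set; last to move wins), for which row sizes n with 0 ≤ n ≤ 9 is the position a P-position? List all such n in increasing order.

Grundy values for subtraction set {1, 2, 6}:
g(0) = mex{} = 0
g(1) = mex{0} = 1
g(2) = mex{0,1} = 2
g(3) = mex{1,2} = 0
g(4) = mex{0,2} = 1
g(5) = mex{0,1} = 2
g(6) = mex{0,1,2} = 3
g(7) = mex{1,2,3} = 0
g(8) = mex{0,2,3} = 1
g(9) = mex{0,1} = 2
The P-positions (g = 0) in 0..9 are 0, 3, 7.

0, 3, 7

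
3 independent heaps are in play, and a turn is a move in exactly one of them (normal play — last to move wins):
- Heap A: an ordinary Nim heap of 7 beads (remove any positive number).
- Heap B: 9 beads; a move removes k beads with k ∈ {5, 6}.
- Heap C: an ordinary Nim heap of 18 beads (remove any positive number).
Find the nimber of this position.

20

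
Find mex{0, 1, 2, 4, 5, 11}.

3

The values 0, 1, 2 are all present; 3 is the first non-negative integer missing from the set.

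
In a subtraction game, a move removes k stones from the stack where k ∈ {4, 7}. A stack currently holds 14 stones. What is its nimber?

Compute g(0), g(1), … for moves {4, 7}:
k:     0  1  2  3  4  5  6  7  8  9 10 11 12 13 14
g(k):  0  0  0  0  1  1  1  1  2  2  2  0  0  0  0
So g(14) = 0.

0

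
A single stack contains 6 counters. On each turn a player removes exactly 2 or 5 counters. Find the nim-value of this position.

1

Compute g(0), g(1), … for moves {2, 5}:
k:     0  1  2  3  4  5  6
g(k):  0  0  1  1  0  2  1
So g(6) = 1.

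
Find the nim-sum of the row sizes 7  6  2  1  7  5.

0

Compute the nim-sum pairwise:
7 ⊕ 6 = 1
1 ⊕ 2 = 3
3 ⊕ 1 = 2
2 ⊕ 7 = 5
5 ⊕ 5 = 0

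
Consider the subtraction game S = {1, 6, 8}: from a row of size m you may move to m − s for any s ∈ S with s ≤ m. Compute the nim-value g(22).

1

Build the Grundy sequence with g(k) = mex{g(k−s) : s ∈ {1, 6, 8}, s ≤ k}:
k:     0  1  2  3  4  5  6  7  8  9 10 11 12 13 14 15 16 17 18 19 20 21 22
g(k):  0  1  0  1  0  1  2  0  1  0  1  0  1  2  0  1  0  1  0  1  2  0  1
So g(22) = 1.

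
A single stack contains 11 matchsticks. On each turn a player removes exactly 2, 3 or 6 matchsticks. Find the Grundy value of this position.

1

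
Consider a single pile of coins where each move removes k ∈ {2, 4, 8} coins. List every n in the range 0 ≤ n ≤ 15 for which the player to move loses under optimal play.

0, 1, 6, 7, 12, 13

Grundy values for subtraction set {2, 4, 8}:
k:     0  1  2  3  4  5  6  7  8  9 10 11 12 13 14 15
g(k):  0  0  1  1  2  2  0  0  1  1  2  2  0  0  1  1
The P-positions (g = 0) in 0..15 are 0, 1, 6, 7, 12, 13.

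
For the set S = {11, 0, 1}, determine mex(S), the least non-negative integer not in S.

The values 0, 1 are all present; 2 is the first non-negative integer missing from the set.

2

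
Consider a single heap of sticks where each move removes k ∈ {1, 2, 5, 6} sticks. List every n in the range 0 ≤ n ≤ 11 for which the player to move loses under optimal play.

Build the Grundy sequence with g(k) = mex{g(k−s) : s ∈ {1, 2, 5, 6}, s ≤ k}:
g(0) = mex{} = 0
g(1) = mex{0} = 1
g(2) = mex{0,1} = 2
g(3) = mex{1,2} = 0
g(4) = mex{0,2} = 1
g(5) = mex{0,1} = 2
g(6) = mex{0,1,2} = 3
g(7) = mex{1,2,3} = 0
g(8) = mex{0,2,3} = 1
g(9) = mex{0,1} = 2
g(10) = mex{1,2} = 0
g(11) = mex{0,2,3} = 1
The P-positions (g = 0) in 0..11 are 0, 3, 7, 10.

0, 3, 7, 10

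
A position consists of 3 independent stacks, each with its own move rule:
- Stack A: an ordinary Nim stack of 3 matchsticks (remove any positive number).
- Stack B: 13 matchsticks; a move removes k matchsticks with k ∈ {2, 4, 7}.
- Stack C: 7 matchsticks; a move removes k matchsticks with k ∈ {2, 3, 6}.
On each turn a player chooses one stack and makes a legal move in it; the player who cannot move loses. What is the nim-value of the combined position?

0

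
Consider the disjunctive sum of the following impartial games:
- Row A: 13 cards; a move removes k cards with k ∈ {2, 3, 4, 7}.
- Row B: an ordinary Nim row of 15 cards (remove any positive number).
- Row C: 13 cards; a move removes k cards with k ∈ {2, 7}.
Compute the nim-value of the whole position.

For row A, compute g(0), g(1), … with moves {2, 3, 4, 7}:
k:     0  1  2  3  4  5  6  7  8  9 10 11 12 13
g(k):  0  0  1  1  2  2  0  3  1  4  2  0  0  1
So g(13) = 1.
Row B is a plain Nim row of size 15, so its Grundy value is 15.
Build the Grundy sequence for row C with g(k) = mex{g(k−s) : s ∈ {2, 7}, s ≤ k}:
k:     0  1  2  3  4  5  6  7  8  9 10 11 12 13
g(k):  0  0  1  1  0  0  1  1  2  0  0  1  1  0
So g(13) = 0.
The value of a disjunctive sum is the nim-sum of the parts.
Combined value = 1 XOR 15 XOR 0 = 14.

14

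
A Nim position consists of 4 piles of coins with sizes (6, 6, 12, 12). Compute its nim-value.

Compute the nim-sum pairwise:
6 XOR 6 = 0
0 XOR 12 = 12
12 XOR 12 = 0

0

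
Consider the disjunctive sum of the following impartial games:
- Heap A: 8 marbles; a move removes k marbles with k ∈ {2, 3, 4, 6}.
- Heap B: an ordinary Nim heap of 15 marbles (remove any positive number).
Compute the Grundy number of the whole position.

15

Grundy values for heap A (subtraction set {2, 3, 4, 6}):
k:     0  1  2  3  4  5  6  7  8
g(k):  0  0  1  1  2  2  3  3  0
So g(8) = 0.
Heap B is a plain Nim heap of size 15, so its Grundy value is 15.
By the Sprague-Grundy theorem, the Grundy value of a sum of independent games is the XOR of the component values.
Combined value = 0 XOR 15 = 15.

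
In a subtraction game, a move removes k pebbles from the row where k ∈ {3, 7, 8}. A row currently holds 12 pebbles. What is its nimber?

0

Compute g(0), g(1), … for moves {3, 7, 8}:
k:     0  1  2  3  4  5  6  7  8  9 10 11 12
g(k):  0  0  0  1  1  1  0  2  2  1  3  0  0
So g(12) = 0.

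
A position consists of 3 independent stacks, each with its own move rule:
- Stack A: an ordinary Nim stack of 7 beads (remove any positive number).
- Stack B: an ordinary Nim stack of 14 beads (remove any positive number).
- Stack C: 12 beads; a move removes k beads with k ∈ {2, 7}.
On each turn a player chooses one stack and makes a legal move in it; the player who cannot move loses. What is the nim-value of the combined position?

8

Stack A is a plain Nim stack of size 7, so its Grundy value is 7.
Stack B is a plain Nim stack of size 14, so its Grundy value is 14.
Build the Grundy sequence for stack C with g(k) = mex{g(k−s) : s ∈ {2, 7}, s ≤ k}:
g(0) = mex{} = 0
g(1) = mex{} = 0
g(2) = mex{0} = 1
g(3) = mex{0} = 1
g(4) = mex{1} = 0
g(5) = mex{1} = 0
g(6) = mex{0} = 1
g(7) = mex{0} = 1
g(8) = mex{0,1} = 2
g(9) = mex{1} = 0
g(10) = mex{1,2} = 0
g(11) = mex{0} = 1
g(12) = mex{0} = 1
So g(12) = 1.
The value of a disjunctive sum is the nim-sum of the parts.
Combined value = 7 XOR 14 XOR 1 = 8.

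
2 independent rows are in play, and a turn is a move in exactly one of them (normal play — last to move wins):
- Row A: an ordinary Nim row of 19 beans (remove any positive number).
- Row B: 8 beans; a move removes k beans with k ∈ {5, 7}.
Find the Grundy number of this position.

18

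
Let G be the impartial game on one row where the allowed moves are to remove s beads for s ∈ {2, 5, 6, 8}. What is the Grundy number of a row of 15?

0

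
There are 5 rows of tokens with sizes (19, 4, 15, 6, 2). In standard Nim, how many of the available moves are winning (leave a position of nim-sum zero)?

Bitwise XOR of the heap sizes:
  10011  (19)
  00100  (4)
  01111  (15)
  00110  (6)
  00010  (2)
  -----
  11100  (28)
The overall nim-sum is X = 28. A row of size p has a winning move iff p XOR X < p (reduce it to p XOR X).
  19: 19 XOR 28 = 15 < 19 — winning move (to 15).
  4: 4 XOR 28 = 24 ≥ 4 — no move.
  15: 15 XOR 28 = 19 ≥ 15 — no move.
  6: 6 XOR 28 = 26 ≥ 6 — no move.
  2: 2 XOR 28 = 30 ≥ 2 — no move.
That gives 1 winning move.

1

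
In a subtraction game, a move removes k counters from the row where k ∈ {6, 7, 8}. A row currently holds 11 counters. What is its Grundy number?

Build the Grundy sequence with g(k) = mex{g(k−s) : s ∈ {6, 7, 8}, s ≤ k}:
k:     0  1  2  3  4  5  6  7  8  9 10 11
g(k):  0  0  0  0  0  0  1  1  1  1  1  1
So g(11) = 1.

1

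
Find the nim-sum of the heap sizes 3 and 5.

6

Nim-sum: 3 XOR 5 = 6.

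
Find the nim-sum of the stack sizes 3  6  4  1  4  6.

Nim-sum: 3 ^ 6 ^ 4 ^ 1 ^ 4 ^ 6 = 2.

2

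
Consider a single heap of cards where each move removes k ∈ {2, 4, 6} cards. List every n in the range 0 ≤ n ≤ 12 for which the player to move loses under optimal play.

Build the Grundy sequence with g(k) = mex{g(k−s) : s ∈ {2, 4, 6}, s ≤ k}:
g(0) = mex{} = 0
g(1) = mex{} = 0
g(2) = mex{0} = 1
g(3) = mex{0} = 1
g(4) = mex{0,1} = 2
g(5) = mex{0,1} = 2
g(6) = mex{0,1,2} = 3
g(7) = mex{0,1,2} = 3
g(8) = mex{1,2,3} = 0
g(9) = mex{1,2,3} = 0
g(10) = mex{0,2,3} = 1
g(11) = mex{0,2,3} = 1
g(12) = mex{0,1,3} = 2
The P-positions (g = 0) in 0..12 are 0, 1, 8, 9.

0, 1, 8, 9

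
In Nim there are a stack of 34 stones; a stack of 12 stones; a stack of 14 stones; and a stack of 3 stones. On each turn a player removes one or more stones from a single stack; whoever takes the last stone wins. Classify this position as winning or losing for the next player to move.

Winning position

Compute the nim-sum pairwise:
34 XOR 12 = 46
46 XOR 14 = 32
32 XOR 3 = 35
The nim-sum is 35 ≠ 0, so this is an N-position: the player to move can win.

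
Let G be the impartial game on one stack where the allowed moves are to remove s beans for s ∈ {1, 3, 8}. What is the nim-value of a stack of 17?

0

Compute g(0), g(1), … for moves {1, 3, 8}:
k:     0  1  2  3  4  5  6  7  8  9 10 11 12 13 14 15 16 17
g(k):  0  1  0  1  0  1  0  1  2  3  2  0  1  0  1  0  1  0
So g(17) = 0.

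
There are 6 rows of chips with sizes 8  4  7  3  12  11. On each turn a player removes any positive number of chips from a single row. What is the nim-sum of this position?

15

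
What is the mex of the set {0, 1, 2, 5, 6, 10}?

The values 0, 1, 2 are all present; 3 is the first non-negative integer missing from the set.

3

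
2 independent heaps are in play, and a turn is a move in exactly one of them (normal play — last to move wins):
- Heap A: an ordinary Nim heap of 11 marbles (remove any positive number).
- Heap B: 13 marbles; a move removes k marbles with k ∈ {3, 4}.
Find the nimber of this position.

9

Heap A is a plain Nim heap of size 11, so its Grundy value is 11.
Grundy values for heap B (subtraction set {3, 4}):
g(0) = mex{} = 0
g(1) = mex{} = 0
g(2) = mex{} = 0
g(3) = mex{0} = 1
g(4) = mex{0} = 1
g(5) = mex{0} = 1
g(6) = mex{0,1} = 2
g(7) = mex{1} = 0
g(8) = mex{1} = 0
g(9) = mex{1,2} = 0
g(10) = mex{0,2} = 1
g(11) = mex{0} = 1
g(12) = mex{0} = 1
g(13) = mex{0,1} = 2
So g(13) = 2.
The value of a disjunctive sum is the nim-sum of the parts.
Combined value = 11 ⊕ 2 = 9.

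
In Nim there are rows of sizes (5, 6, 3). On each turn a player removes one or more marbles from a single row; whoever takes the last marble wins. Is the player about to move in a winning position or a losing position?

Losing position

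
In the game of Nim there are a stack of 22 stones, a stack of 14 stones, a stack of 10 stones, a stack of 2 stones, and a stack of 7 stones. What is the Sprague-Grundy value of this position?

23

Write each in binary and XOR column by column:
  10110  (22)
  01110  (14)
  01010  (10)
  00010  (2)
  00111  (7)
  -----
  10111  (23)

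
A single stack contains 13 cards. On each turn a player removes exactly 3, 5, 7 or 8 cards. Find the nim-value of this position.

0

Build the Grundy sequence with g(k) = mex{g(k−s) : s ∈ {3, 5, 7, 8}, s ≤ k}:
g(0) = mex{} = 0
g(1) = mex{} = 0
g(2) = mex{} = 0
g(3) = mex{0} = 1
g(4) = mex{0} = 1
g(5) = mex{0} = 1
g(6) = mex{0,1} = 2
g(7) = mex{0,1} = 2
g(8) = mex{0,1} = 2
g(9) = mex{0,1,2} = 3
g(10) = mex{0,1,2} = 3
g(11) = mex{1,2} = 0
g(12) = mex{1,2,3} = 0
g(13) = mex{1,2,3} = 0
So g(13) = 0.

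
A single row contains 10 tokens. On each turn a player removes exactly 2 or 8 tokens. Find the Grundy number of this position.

0

Compute g(0), g(1), … for moves {2, 8}:
k:     0  1  2  3  4  5  6  7  8  9 10
g(k):  0  0  1  1  0  0  1  1  2  2  0
So g(10) = 0.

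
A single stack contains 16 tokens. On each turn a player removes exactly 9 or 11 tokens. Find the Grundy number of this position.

Build the Grundy sequence with g(k) = mex{g(k−s) : s ∈ {9, 11}, s ≤ k}:
k:     0  1  2  3  4  5  6  7  8  9 10 11 12 13 14 15 16
g(k):  0  0  0  0  0  0  0  0  0  1  1  1  1  1  1  1  1
So g(16) = 1.

1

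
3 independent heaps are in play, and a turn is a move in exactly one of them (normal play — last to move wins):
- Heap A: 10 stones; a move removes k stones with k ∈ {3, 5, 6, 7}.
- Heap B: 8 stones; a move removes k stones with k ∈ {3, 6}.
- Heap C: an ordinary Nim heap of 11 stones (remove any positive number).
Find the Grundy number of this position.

9

Grundy values for heap A (subtraction set {3, 5, 6, 7}):
k:     0  1  2  3  4  5  6  7  8  9 10
g(k):  0  0  0  1  1  1  2  2  2  3  0
So g(10) = 0.
For heap B, compute g(0), g(1), … with moves {3, 6}:
g(0) = mex{} = 0
g(1) = mex{} = 0
g(2) = mex{} = 0
g(3) = mex{0} = 1
g(4) = mex{0} = 1
g(5) = mex{0} = 1
g(6) = mex{0,1} = 2
g(7) = mex{0,1} = 2
g(8) = mex{0,1} = 2
So g(8) = 2.
Heap C is a plain Nim heap of size 11, so its Grundy value is 11.
By the Sprague-Grundy theorem, the Grundy value of a sum of independent games is the XOR of the component values.
Combined value = 0 XOR 2 XOR 11 = 9.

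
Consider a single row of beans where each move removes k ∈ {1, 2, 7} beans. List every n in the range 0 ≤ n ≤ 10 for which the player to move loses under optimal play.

0, 3, 6, 9

Compute g(0), g(1), … for moves {1, 2, 7}:
g(0) = mex{} = 0
g(1) = mex{0} = 1
g(2) = mex{0,1} = 2
g(3) = mex{1,2} = 0
g(4) = mex{0,2} = 1
g(5) = mex{0,1} = 2
g(6) = mex{1,2} = 0
g(7) = mex{0,2} = 1
g(8) = mex{0,1} = 2
g(9) = mex{1,2} = 0
g(10) = mex{0,2} = 1
The P-positions (g = 0) in 0..10 are 0, 3, 6, 9.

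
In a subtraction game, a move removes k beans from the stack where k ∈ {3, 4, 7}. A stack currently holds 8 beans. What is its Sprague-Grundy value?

2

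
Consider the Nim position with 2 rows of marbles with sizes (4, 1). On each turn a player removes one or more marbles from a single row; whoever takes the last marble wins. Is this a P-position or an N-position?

Nim-sum: 4 ^ 1 = 5.
The nim-sum is 5 ≠ 0, so this is an N-position: the player to move can win.

N-position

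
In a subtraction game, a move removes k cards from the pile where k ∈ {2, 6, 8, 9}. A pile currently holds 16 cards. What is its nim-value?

Build the Grundy sequence with g(k) = mex{g(k−s) : s ∈ {2, 6, 8, 9}, s ≤ k}:
k:     0  1  2  3  4  5  6  7  8  9 10 11 12 13 14 15 16
g(k):  0  0  1  1  0  0  1  1  2  2  3  3  2  2  3  0  0
So g(16) = 0.

0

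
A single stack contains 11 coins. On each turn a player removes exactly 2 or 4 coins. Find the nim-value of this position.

Build the Grundy sequence with g(k) = mex{g(k−s) : s ∈ {2, 4}, s ≤ k}:
k:     0  1  2  3  4  5  6  7  8  9 10 11
g(k):  0  0  1  1  2  2  0  0  1  1  2  2
So g(11) = 2.

2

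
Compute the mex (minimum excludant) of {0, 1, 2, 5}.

The values 0, 1, 2 are all present; 3 is the first non-negative integer missing from the set.

3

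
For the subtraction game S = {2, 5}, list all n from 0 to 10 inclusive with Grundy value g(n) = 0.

0, 1, 4, 7, 8

Compute g(0), g(1), … for moves {2, 5}:
k:     0  1  2  3  4  5  6  7  8  9 10
g(k):  0  0  1  1  0  2  1  0  0  1  1
The P-positions (g = 0) in 0..10 are 0, 1, 4, 7, 8.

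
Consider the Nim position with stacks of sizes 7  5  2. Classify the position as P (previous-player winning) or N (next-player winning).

P-position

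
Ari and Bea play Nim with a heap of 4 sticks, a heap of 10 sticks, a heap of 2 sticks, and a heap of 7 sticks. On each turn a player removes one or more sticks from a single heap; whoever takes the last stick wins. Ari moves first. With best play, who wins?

Compute the nim-sum pairwise:
4 ^ 10 = 14
14 ^ 2 = 12
12 ^ 7 = 11
The nim-sum is 11 ≠ 0, so this is an N-position: the player to move can win; Ari has a winning move.

Ari wins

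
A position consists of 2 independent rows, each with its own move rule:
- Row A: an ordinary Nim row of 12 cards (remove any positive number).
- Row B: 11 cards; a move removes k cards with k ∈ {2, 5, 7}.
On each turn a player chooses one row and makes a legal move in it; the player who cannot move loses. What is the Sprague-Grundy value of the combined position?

15

Row A is a plain Nim row of size 12, so its Grundy value is 12.
For row B, compute g(0), g(1), … with moves {2, 5, 7}:
k:     0  1  2  3  4  5  6  7  8  9 10 11
g(k):  0  0  1  1  0  2  1  3  2  2  0  3
So g(11) = 3.
The value of a disjunctive sum is the nim-sum of the parts.
Combined value = 12 ⊕ 3 = 15.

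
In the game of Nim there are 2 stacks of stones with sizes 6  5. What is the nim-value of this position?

3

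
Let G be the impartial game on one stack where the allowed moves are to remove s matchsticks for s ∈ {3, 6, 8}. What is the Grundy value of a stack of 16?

Build the Grundy sequence with g(k) = mex{g(k−s) : s ∈ {3, 6, 8}, s ≤ k}:
k:     0  1  2  3  4  5  6  7  8  9 10 11 12 13 14 15 16
g(k):  0  0  0  1  1  1  2  2  2  3  3  0  0  0  1  1  1
So g(16) = 1.

1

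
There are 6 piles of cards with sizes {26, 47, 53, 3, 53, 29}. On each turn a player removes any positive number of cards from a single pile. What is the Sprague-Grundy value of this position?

43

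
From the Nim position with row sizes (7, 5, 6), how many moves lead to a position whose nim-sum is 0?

3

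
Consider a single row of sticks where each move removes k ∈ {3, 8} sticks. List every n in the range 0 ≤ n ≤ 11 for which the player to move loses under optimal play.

0, 1, 2, 6, 7, 11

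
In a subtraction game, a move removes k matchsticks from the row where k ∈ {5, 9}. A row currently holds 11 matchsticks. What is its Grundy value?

2

Build the Grundy sequence with g(k) = mex{g(k−s) : s ∈ {5, 9}, s ≤ k}:
k:     0  1  2  3  4  5  6  7  8  9 10 11
g(k):  0  0  0  0  0  1  1  1  1  1  2  2
So g(11) = 2.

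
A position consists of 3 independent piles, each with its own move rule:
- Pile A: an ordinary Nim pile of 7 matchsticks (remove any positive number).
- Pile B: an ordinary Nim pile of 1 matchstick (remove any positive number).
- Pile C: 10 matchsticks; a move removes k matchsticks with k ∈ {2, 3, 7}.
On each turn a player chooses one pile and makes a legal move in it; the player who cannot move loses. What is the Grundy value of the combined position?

6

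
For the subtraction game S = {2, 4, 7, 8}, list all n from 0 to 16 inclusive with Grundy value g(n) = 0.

0, 1, 6, 11, 12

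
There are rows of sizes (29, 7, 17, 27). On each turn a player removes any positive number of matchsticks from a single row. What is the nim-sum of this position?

Bitwise XOR of the heap sizes:
  11101  (29)
  00111  (7)
  10001  (17)
  11011  (27)
  -----
  10000  (16)

16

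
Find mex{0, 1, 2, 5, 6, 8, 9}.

3

The values 0, 1, 2 are all present; 3 is the first non-negative integer missing from the set.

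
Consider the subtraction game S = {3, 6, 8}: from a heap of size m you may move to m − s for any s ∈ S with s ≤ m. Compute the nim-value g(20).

Grundy values for subtraction set {3, 6, 8}:
k:     0  1  2  3  4  5  6  7  8  9 10 11 12 13 14 15 16 17 18 19 20
g(k):  0  0  0  1  1  1  2  2  2  3  3  0  0  0  1  1  1  2  2  2  3
So g(20) = 3.

3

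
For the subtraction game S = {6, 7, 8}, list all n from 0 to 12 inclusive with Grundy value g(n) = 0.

0, 1, 2, 3, 4, 5

Compute g(0), g(1), … for moves {6, 7, 8}:
g(0) = mex{} = 0
g(1) = mex{} = 0
g(2) = mex{} = 0
g(3) = mex{} = 0
g(4) = mex{} = 0
g(5) = mex{} = 0
g(6) = mex{0} = 1
g(7) = mex{0} = 1
g(8) = mex{0} = 1
g(9) = mex{0} = 1
g(10) = mex{0} = 1
g(11) = mex{0} = 1
g(12) = mex{0,1} = 2
The P-positions (g = 0) in 0..12 are 0, 1, 2, 3, 4, 5.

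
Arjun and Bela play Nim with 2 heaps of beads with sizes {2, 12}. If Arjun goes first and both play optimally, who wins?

Arjun wins

Nim-sum: 2 ^ 12 = 14.
The nim-sum is 14 ≠ 0, so this is an N-position: the player to move can win; Arjun has a winning move.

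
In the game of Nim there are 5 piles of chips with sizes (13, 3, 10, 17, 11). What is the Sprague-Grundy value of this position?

30

Bitwise XOR of the heap sizes:
  01101  (13)
  00011  (3)
  01010  (10)
  10001  (17)
  01011  (11)
  -----
  11110  (30)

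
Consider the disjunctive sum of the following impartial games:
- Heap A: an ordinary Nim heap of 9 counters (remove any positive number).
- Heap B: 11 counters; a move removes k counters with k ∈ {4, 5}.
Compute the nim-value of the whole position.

9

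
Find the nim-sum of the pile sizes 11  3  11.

Compute the nim-sum pairwise:
11 XOR 3 = 8
8 XOR 11 = 3

3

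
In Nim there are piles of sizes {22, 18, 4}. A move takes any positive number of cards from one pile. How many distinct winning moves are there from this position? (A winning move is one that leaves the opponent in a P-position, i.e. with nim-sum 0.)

0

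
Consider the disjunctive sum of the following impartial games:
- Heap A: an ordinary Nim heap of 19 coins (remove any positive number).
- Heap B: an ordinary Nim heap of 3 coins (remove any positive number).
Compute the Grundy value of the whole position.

16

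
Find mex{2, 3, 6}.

0 is not in the set, so the mex is 0.

0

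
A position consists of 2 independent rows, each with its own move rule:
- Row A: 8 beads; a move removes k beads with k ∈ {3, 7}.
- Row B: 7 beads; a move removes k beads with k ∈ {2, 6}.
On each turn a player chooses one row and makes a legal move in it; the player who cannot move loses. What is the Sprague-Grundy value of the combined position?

Build the Grundy sequence for row A with g(k) = mex{g(k−s) : s ∈ {3, 7}, s ≤ k}:
g(0) = mex{} = 0
g(1) = mex{} = 0
g(2) = mex{} = 0
g(3) = mex{0} = 1
g(4) = mex{0} = 1
g(5) = mex{0} = 1
g(6) = mex{1} = 0
g(7) = mex{0,1} = 2
g(8) = mex{0,1} = 2
So g(8) = 2.
For row B, compute g(0), g(1), … with moves {2, 6}:
g(0) = mex{} = 0
g(1) = mex{} = 0
g(2) = mex{0} = 1
g(3) = mex{0} = 1
g(4) = mex{1} = 0
g(5) = mex{1} = 0
g(6) = mex{0} = 1
g(7) = mex{0} = 1
So g(7) = 1.
By the Sprague-Grundy theorem, the Grundy value of a sum of independent games is the XOR of the component values.
Combined value = 2 XOR 1 = 3.

3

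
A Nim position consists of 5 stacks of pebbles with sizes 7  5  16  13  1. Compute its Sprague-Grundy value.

Compute the nim-sum pairwise:
7 ⊕ 5 = 2
2 ⊕ 16 = 18
18 ⊕ 13 = 31
31 ⊕ 1 = 30

30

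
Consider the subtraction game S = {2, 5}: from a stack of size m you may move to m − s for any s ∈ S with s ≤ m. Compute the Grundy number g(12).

2

Grundy values for subtraction set {2, 5}:
g(0) = mex{} = 0
g(1) = mex{} = 0
g(2) = mex{0} = 1
g(3) = mex{0} = 1
g(4) = mex{1} = 0
g(5) = mex{0,1} = 2
g(6) = mex{0} = 1
g(7) = mex{1,2} = 0
g(8) = mex{1} = 0
g(9) = mex{0} = 1
g(10) = mex{0,2} = 1
g(11) = mex{1} = 0
g(12) = mex{0,1} = 2
So g(12) = 2.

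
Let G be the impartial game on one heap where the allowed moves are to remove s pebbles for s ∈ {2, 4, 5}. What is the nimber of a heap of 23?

Build the Grundy sequence with g(k) = mex{g(k−s) : s ∈ {2, 4, 5}, s ≤ k}:
k:     0  1  2  3  4  5  6  7  8  9 10 11 12 13 14 15 16 17 18 19 20 21 22 23
g(k):  0  0  1  1  2  2  3  0  0  1  1  2  2  3  0  0  1  1  2  2  3  0  0  1
So g(23) = 1.

1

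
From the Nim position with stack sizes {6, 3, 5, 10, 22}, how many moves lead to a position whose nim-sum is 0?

1

Write each in binary and XOR column by column:
  00110  (6)
  00011  (3)
  00101  (5)
  01010  (10)
  10110  (22)
  -----
  11100  (28)
The overall nim-sum is X = 28. A stack of size p has a winning move iff p XOR X < p (reduce it to p XOR X).
  6: 6 XOR 28 = 26 ≥ 6 — no move.
  3: 3 XOR 28 = 31 ≥ 3 — no move.
  5: 5 XOR 28 = 25 ≥ 5 — no move.
  10: 10 XOR 28 = 22 ≥ 10 — no move.
  22: 22 XOR 28 = 10 < 22 — winning move (to 10).
That gives 1 winning move.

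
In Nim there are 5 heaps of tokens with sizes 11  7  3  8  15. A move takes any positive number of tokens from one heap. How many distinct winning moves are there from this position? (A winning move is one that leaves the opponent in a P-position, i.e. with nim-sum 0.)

3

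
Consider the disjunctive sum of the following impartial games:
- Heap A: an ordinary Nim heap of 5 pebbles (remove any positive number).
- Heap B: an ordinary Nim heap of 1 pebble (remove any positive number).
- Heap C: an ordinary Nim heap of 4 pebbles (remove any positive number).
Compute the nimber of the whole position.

0

Heap A is a plain Nim heap of size 5, so its Grundy value is 5.
Heap B is a plain Nim heap of size 1, so its Grundy value is 1.
Heap C is a plain Nim heap of size 4, so its Grundy value is 4.
By the Sprague-Grundy theorem, the Grundy value of a sum of independent games is the XOR of the component values.
Combined value = 5 ⊕ 1 ⊕ 4 = 0.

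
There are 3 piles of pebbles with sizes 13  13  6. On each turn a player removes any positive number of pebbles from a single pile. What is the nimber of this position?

6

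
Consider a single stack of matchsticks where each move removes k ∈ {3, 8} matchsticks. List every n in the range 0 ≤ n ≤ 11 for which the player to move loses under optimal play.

Grundy values for subtraction set {3, 8}:
g(0) = mex{} = 0
g(1) = mex{} = 0
g(2) = mex{} = 0
g(3) = mex{0} = 1
g(4) = mex{0} = 1
g(5) = mex{0} = 1
g(6) = mex{1} = 0
g(7) = mex{1} = 0
g(8) = mex{0,1} = 2
g(9) = mex{0} = 1
g(10) = mex{0} = 1
g(11) = mex{1,2} = 0
The P-positions (g = 0) in 0..11 are 0, 1, 2, 6, 7, 11.

0, 1, 2, 6, 7, 11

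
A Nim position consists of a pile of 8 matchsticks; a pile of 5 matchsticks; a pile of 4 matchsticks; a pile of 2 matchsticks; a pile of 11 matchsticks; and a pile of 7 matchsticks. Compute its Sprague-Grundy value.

7

Write each in binary and XOR column by column:
  1000  (8)
  0101  (5)
  0100  (4)
  0010  (2)
  1011  (11)
  0111  (7)
  ----
  0111  (7)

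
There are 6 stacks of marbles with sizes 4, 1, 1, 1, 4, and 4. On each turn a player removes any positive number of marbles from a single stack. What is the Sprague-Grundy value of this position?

5

Compute the nim-sum pairwise:
4 ^ 1 = 5
5 ^ 1 = 4
4 ^ 1 = 5
5 ^ 4 = 1
1 ^ 4 = 5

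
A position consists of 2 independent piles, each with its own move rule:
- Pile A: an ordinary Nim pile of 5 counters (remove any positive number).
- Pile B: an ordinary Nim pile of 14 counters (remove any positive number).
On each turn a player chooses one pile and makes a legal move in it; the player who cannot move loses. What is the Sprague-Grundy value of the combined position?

Pile A is a plain Nim pile of size 5, so its Grundy value is 5.
Pile B is a plain Nim pile of size 14, so its Grundy value is 14.
The value of a disjunctive sum is the nim-sum of the parts.
Combined value = 5 ⊕ 14 = 11.

11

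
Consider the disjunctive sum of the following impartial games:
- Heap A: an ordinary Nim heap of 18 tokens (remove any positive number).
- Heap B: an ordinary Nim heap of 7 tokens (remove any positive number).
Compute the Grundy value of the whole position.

Heap A is a plain Nim heap of size 18, so its Grundy value is 18.
Heap B is a plain Nim heap of size 7, so its Grundy value is 7.
By the Sprague-Grundy theorem, the Grundy value of a sum of independent games is the XOR of the component values.
Combined value = 18 XOR 7 = 21.

21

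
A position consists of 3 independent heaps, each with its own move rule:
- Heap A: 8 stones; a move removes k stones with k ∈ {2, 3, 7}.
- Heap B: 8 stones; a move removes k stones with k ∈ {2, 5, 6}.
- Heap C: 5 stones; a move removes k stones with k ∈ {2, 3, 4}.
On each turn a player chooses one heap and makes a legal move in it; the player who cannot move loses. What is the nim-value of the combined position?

Build the Grundy sequence for heap A with g(k) = mex{g(k−s) : s ∈ {2, 3, 7}, s ≤ k}:
k:     0  1  2  3  4  5  6  7  8
g(k):  0  0  1  1  2  0  0  1  1
So g(8) = 1.
Build the Grundy sequence for heap B with g(k) = mex{g(k−s) : s ∈ {2, 5, 6}, s ≤ k}:
k:     0  1  2  3  4  5  6  7  8
g(k):  0  0  1  1  0  2  1  3  0
So g(8) = 0.
Build the Grundy sequence for heap C with g(k) = mex{g(k−s) : s ∈ {2, 3, 4}, s ≤ k}:
k:     0  1  2  3  4  5
g(k):  0  0  1  1  2  2
So g(5) = 2.
The value of a disjunctive sum is the nim-sum of the parts.
Combined value = 1 XOR 0 XOR 2 = 3.

3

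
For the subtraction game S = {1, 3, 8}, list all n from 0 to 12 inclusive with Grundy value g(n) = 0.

Compute g(0), g(1), … for moves {1, 3, 8}:
g(0) = mex{} = 0
g(1) = mex{0} = 1
g(2) = mex{1} = 0
g(3) = mex{0} = 1
g(4) = mex{1} = 0
g(5) = mex{0} = 1
g(6) = mex{1} = 0
g(7) = mex{0} = 1
g(8) = mex{0,1} = 2
g(9) = mex{0,1,2} = 3
g(10) = mex{0,1,3} = 2
g(11) = mex{1,2} = 0
g(12) = mex{0,3} = 1
The P-positions (g = 0) in 0..12 are 0, 2, 4, 6, 11.

0, 2, 4, 6, 11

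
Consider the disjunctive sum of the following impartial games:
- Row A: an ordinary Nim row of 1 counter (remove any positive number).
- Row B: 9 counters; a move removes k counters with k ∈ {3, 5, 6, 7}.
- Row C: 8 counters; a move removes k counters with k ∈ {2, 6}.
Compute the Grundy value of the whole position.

Row A is a plain Nim row of size 1, so its Grundy value is 1.
Grundy values for row B (subtraction set {3, 5, 6, 7}):
g(0) = mex{} = 0
g(1) = mex{} = 0
g(2) = mex{} = 0
g(3) = mex{0} = 1
g(4) = mex{0} = 1
g(5) = mex{0} = 1
g(6) = mex{0,1} = 2
g(7) = mex{0,1} = 2
g(8) = mex{0,1} = 2
g(9) = mex{0,1,2} = 3
So g(9) = 3.
For row C, compute g(0), g(1), … with moves {2, 6}:
g(0) = mex{} = 0
g(1) = mex{} = 0
g(2) = mex{0} = 1
g(3) = mex{0} = 1
g(4) = mex{1} = 0
g(5) = mex{1} = 0
g(6) = mex{0} = 1
g(7) = mex{0} = 1
g(8) = mex{1} = 0
So g(8) = 0.
The value of a disjunctive sum is the nim-sum of the parts.
Combined value = 1 XOR 3 XOR 0 = 2.

2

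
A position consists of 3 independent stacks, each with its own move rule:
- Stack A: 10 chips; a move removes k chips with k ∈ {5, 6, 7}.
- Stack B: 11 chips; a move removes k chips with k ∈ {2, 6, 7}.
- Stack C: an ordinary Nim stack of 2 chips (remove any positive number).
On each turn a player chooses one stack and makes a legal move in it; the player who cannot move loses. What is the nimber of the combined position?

Grundy values for stack A (subtraction set {5, 6, 7}):
g(0) = mex{} = 0
g(1) = mex{} = 0
g(2) = mex{} = 0
g(3) = mex{} = 0
g(4) = mex{} = 0
g(5) = mex{0} = 1
g(6) = mex{0} = 1
g(7) = mex{0} = 1
g(8) = mex{0} = 1
g(9) = mex{0} = 1
g(10) = mex{0,1} = 2
So g(10) = 2.
Grundy values for stack B (subtraction set {2, 6, 7}):
k:     0  1  2  3  4  5  6  7  8  9 10 11
g(k):  0  0  1  1  0  0  1  1  2  0  3  1
So g(11) = 1.
Stack C is a plain Nim stack of size 2, so its Grundy value is 2.
By the Sprague-Grundy theorem, the Grundy value of a sum of independent games is the XOR of the component values.
Combined value = 2 ⊕ 1 ⊕ 2 = 1.

1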